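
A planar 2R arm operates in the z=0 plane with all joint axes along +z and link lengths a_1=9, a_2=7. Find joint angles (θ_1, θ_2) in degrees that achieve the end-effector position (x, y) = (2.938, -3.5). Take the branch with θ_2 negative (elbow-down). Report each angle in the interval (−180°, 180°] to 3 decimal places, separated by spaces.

0.002 -149.999

cos θ_2 = (20.8818−9²−7²)/(2·9·7) = -0.8660; θ_2 = -149.9990° (elbow-down)
β = atan2(-3.5000,2.9380) = -49.9889°; ψ = atan2(-3.5001,2.9379) = -49.9909°
θ_1 = β − ψ = 0.0020°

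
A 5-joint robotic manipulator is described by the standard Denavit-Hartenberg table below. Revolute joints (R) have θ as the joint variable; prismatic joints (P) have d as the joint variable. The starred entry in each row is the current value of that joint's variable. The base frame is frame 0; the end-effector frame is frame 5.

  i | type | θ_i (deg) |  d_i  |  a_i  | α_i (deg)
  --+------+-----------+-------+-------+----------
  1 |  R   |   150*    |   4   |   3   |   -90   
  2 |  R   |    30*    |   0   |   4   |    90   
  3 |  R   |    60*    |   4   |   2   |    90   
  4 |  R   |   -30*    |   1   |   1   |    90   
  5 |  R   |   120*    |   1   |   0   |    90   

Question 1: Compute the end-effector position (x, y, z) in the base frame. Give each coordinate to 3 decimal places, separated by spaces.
-9.050 3.436 3.257

after link 1: o_1 = (-2.5981, 1.5000, 4.0000)
after link 2: o_2 = (-5.5981, 3.2321, 2.0000)
after link 3: o_3 = (-8.9462, 3.1651, 4.9641)
after link 4: o_4 = (-9.8289, 3.3861, 3.8816)
after link 5: o_5 = (-9.0499, 3.4363, 3.2566)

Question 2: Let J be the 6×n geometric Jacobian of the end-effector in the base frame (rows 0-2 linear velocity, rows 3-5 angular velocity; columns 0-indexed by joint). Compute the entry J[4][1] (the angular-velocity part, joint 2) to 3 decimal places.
axis z_1 = (-0.5000,-0.8660,0.0000); lever o_n−o_1 = (-6.4518,1.9363,-0.7434)
cross product → J_v[:, 1] = (0.6438,-0.3717,-6.5556)
J_ω[:, 1] = z_1
entry J[4][1] = -0.8660

-0.866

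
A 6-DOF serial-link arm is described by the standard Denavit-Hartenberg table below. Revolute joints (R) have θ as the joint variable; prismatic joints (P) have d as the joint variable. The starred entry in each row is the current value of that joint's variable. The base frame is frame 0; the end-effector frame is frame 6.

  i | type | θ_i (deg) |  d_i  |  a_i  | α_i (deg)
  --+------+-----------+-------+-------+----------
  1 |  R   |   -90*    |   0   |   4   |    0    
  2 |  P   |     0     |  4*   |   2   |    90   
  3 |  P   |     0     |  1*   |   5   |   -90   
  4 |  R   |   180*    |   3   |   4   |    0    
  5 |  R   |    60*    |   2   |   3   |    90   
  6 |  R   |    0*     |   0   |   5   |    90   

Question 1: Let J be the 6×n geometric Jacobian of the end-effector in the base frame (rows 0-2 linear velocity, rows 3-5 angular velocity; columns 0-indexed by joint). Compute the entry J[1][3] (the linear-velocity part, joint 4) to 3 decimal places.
-6.928

axis z_3 = (0.0000,0.0000,1.0000); lever o_n−o_3 = (-6.9282,8.0000,5.0000)
cross product → J_v[:, 3] = (-8.0000,-6.9282,0.0000)
J_ω[:, 3] = z_3
entry J[1][3] = -6.9282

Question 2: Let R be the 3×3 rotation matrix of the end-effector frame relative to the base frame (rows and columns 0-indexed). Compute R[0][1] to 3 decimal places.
0.500

End-effector y-axis (col 1 of R) = (0.5000,0.8660,0.0000)
R[0][1] = 0.5000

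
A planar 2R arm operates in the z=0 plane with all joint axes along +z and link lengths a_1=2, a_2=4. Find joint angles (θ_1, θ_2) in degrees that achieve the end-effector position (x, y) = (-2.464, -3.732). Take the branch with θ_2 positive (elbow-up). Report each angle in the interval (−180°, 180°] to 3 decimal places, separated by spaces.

173.128 90.003

cos θ_2 = (19.9991−2²−4²)/(2·2·4) = -0.0001; θ_2 = 90.0032° (elbow-up)
β = atan2(-3.7320,-2.4640) = -123.4342°; ψ = atan2(4.0000,1.9998) = 63.4375°
θ_1 = β − ψ = -186.8717°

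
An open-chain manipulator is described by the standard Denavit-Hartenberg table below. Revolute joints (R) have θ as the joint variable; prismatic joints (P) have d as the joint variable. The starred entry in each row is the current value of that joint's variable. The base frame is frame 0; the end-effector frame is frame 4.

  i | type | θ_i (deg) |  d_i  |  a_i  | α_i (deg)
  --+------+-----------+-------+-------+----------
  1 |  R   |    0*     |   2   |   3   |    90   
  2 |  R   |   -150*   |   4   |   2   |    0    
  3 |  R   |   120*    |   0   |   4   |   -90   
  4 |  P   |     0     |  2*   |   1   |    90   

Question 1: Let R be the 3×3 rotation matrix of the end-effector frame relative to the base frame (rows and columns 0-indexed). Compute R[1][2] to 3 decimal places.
-1.000

End-effector z-axis (col 2 of R) = (0.0000,-1.0000,0.0000)
R[1][2] = -1.0000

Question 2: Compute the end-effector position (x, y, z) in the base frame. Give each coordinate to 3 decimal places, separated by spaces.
after link 1: o_1 = (3.0000, 0.0000, 2.0000)
after link 2: o_2 = (1.2679, -4.0000, 1.0000)
after link 3: o_3 = (4.7321, -4.0000, -1.0000)
after link 4: o_4 = (6.5981, -4.0000, 0.2321)

6.598 -4.000 0.232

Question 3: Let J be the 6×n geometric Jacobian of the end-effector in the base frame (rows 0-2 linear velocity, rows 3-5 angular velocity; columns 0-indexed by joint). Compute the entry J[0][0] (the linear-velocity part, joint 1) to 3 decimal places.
axis z_0 = ẑ; lever o_n−o_0 = (6.5981,-4.0000,0.2321)
cross product → J_v[:, 0] = (4.0000,6.5981,-0.0000)
J_ω[:, 0] = z_0
entry J[0][0] = 4.0000

4.000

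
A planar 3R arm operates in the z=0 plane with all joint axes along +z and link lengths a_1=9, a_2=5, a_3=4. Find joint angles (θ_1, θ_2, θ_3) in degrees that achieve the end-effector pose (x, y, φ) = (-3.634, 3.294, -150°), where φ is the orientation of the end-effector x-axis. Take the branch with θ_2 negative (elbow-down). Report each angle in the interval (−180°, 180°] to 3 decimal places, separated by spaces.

wrist centre = target − a_3·(cos φ, sin φ) = (-0.1699, 5.2940)
cos θ_2 = (28.0553−9²−5²)/(2·9·5) = -0.8661; θ_2 = -150.0031° (elbow-down)
β = atan2(5.2940,-0.1699) = 91.8381°; ψ = atan2(-2.4998,4.6697) = -28.1607°
θ_1 = β − ψ = 119.9988°
θ_3 = φ − θ_1 − θ_2 = -119.9958° (wrapped to (-180°,180°])

119.999 -150.003 -119.996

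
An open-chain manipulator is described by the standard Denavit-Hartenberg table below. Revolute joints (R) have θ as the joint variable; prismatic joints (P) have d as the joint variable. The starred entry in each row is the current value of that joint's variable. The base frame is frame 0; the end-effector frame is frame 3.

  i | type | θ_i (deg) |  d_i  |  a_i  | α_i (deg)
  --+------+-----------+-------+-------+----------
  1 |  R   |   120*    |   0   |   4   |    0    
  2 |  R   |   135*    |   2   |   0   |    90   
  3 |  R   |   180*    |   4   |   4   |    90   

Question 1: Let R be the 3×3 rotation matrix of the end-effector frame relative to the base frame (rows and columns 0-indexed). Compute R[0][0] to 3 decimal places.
0.259

End-effector x-axis (col 0 of R) = (0.2588,0.9659,0.0000)
R[0][0] = 0.2588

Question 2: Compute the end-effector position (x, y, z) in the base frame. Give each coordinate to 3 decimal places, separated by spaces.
after link 1: o_1 = (-2.0000, 3.4641, 0.0000)
after link 2: o_2 = (-2.0000, 3.4641, 2.0000)
after link 3: o_3 = (-4.8284, 8.3631, 2.0000)

-4.828 8.363 2.000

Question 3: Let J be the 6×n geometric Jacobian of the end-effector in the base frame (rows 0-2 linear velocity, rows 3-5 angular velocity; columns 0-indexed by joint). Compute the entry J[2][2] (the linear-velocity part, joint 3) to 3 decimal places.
-4.000

axis z_2 = (-0.9659,0.2588,0.0000); lever o_n−o_2 = (-2.8284,4.8990,0.0000)
cross product → J_v[:, 2] = (-0.0000,0.0000,-4.0000)
J_ω[:, 2] = z_2
entry J[2][2] = -4.0000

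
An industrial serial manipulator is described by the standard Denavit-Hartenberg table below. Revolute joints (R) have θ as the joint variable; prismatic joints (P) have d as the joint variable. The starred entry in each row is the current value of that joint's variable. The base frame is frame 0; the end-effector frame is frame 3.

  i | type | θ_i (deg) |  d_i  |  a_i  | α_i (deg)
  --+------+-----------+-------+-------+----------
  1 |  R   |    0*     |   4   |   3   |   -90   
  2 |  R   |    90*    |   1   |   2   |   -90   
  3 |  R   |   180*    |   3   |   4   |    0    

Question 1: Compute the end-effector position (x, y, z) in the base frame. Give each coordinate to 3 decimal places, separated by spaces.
-0.000 1.000 6.000

after link 1: o_1 = (3.0000, 0.0000, 4.0000)
after link 2: o_2 = (3.0000, 1.0000, 2.0000)
after link 3: o_3 = (-0.0000, 1.0000, 6.0000)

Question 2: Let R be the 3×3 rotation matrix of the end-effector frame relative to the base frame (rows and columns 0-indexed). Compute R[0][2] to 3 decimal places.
End-effector z-axis (col 2 of R) = (-1.0000,0.0000,-0.0000)
R[0][2] = -1.0000

-1.000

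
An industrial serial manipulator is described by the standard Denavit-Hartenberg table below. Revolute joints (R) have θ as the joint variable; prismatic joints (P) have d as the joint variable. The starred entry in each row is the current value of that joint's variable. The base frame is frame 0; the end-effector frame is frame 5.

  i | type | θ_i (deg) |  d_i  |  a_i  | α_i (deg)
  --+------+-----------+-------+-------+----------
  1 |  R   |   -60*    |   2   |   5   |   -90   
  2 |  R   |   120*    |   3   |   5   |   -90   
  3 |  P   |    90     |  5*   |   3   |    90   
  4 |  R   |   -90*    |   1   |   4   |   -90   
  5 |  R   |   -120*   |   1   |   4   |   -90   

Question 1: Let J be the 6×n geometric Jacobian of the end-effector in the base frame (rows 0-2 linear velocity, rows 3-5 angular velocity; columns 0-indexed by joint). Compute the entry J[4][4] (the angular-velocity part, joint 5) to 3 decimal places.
-0.500

axis z_4 = (-0.8660,-0.5000,-0.0000); lever o_n−o_4 = (-2.5981,2.5000,-2.0000)
cross product → J_v[:, 4] = (1.0000,-1.7321,-3.4641)
J_ω[:, 4] = z_4
entry J[4][4] = -0.5000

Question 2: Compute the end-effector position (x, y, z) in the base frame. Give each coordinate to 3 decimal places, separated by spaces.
-2.031 1.518 -4.696

after link 1: o_1 = (2.5000, -4.3301, 2.0000)
after link 2: o_2 = (3.8481, -0.6651, -2.3301)
after link 3: o_3 = (-0.9151, 1.5849, 0.1699)
after link 4: o_4 = (0.5670, -0.9821, -2.6962)
after link 5: o_5 = (-2.0311, 1.5179, -4.6962)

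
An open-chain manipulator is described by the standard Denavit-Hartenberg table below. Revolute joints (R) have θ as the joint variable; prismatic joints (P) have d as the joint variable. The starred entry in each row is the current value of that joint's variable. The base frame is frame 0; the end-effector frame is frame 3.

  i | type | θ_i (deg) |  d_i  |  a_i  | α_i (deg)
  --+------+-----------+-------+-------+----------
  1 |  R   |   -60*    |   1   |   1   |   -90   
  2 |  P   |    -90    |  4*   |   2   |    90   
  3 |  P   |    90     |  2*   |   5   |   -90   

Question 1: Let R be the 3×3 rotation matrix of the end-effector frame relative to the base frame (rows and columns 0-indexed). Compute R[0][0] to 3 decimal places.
End-effector x-axis (col 0 of R) = (0.8660,0.5000,0.0000)
R[0][0] = 0.8660

0.866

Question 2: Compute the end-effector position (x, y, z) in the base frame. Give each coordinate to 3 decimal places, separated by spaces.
after link 1: o_1 = (0.5000, -0.8660, 1.0000)
after link 2: o_2 = (3.9641, 1.1340, 3.0000)
after link 3: o_3 = (7.2942, 5.3660, 3.0000)

7.294 5.366 3.000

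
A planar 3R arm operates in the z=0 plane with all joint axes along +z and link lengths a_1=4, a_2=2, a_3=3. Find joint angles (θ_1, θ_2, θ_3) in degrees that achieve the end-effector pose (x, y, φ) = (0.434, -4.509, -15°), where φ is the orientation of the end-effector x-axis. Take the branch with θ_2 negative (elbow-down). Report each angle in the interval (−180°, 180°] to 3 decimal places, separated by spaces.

-96.864 -89.993 171.857

wrist centre = target − a_3·(cos φ, sin φ) = (-2.4638, -3.7325)
cos θ_2 = (20.0021−4²−2²)/(2·4·2) = 0.0001; θ_2 = -89.9926° (elbow-down)
β = atan2(-3.7325,-2.4638) = -123.4280°; ψ = atan2(-2.0000,4.0003) = -26.5636°
θ_1 = β − ψ = -96.8644°
θ_3 = φ − θ_1 − θ_2 = 171.8570° (wrapped to (-180°,180°])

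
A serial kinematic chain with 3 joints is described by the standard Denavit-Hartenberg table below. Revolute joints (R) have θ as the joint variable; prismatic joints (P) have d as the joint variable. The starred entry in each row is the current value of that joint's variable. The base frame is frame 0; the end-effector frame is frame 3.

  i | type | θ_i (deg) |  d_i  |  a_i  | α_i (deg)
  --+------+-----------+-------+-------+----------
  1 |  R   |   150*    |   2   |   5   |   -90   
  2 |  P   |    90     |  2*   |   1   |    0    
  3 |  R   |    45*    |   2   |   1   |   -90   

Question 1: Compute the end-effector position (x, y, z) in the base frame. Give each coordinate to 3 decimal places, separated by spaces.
after link 1: o_1 = (-4.3301, 2.5000, 2.0000)
after link 2: o_2 = (-5.3301, 0.7679, 1.0000)
after link 3: o_3 = (-5.7178, -1.3177, 0.2929)

-5.718 -1.318 0.293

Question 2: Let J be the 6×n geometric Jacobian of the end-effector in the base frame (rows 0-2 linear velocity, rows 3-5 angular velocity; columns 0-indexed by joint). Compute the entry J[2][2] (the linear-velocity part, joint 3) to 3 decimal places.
axis z_2 = (-0.5000,-0.8660,0.0000); lever o_n−o_2 = (-0.3876,-2.0856,-0.7071)
cross product → J_v[:, 2] = (0.6124,-0.3536,0.7071)
J_ω[:, 2] = z_2
entry J[2][2] = 0.7071

0.707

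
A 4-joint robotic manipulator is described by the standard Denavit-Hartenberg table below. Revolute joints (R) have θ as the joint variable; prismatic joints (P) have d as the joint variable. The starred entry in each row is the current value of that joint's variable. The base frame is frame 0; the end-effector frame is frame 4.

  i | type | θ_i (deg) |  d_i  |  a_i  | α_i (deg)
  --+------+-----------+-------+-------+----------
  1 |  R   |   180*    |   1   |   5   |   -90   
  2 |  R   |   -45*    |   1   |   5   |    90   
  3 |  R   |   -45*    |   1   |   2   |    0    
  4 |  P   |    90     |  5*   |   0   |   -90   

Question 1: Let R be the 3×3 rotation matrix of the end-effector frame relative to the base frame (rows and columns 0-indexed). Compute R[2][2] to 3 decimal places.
End-effector z-axis (col 2 of R) = (0.5000,-0.7071,-0.5000)
R[2][2] = -0.5000

-0.500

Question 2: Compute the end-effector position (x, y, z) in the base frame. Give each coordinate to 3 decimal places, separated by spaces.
after link 1: o_1 = (-5.0000, 0.0000, 1.0000)
after link 2: o_2 = (-8.5355, -1.0000, 4.5355)
after link 3: o_3 = (-8.8284, 0.4142, 6.2426)
after link 4: o_4 = (-5.2929, 0.4142, 9.7782)

-5.293 0.414 9.778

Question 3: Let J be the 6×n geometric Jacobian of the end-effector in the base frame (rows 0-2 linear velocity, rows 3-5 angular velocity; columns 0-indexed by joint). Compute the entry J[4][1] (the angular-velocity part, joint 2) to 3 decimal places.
axis z_1 = (-0.0000,-1.0000,0.0000); lever o_n−o_1 = (-0.2929,0.4142,8.7782)
cross product → J_v[:, 1] = (-8.7782,0.0000,-0.2929)
J_ω[:, 1] = z_1
entry J[4][1] = -1.0000

-1.000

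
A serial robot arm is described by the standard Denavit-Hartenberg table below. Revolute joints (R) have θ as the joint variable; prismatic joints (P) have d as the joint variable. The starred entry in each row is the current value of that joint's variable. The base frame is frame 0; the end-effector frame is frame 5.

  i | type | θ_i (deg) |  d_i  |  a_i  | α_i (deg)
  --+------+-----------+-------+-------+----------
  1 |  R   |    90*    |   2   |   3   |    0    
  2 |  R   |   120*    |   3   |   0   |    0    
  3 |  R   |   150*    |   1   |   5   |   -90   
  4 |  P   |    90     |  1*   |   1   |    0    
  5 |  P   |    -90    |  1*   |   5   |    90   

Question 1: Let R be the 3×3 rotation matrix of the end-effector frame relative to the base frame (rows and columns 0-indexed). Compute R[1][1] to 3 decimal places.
1.000

End-effector y-axis (col 1 of R) = (0.0000,1.0000,-0.0000)
R[1][1] = 1.0000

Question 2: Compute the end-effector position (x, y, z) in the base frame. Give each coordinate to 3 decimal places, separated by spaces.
10.000 5.000 5.000

after link 1: o_1 = (0.0000, 3.0000, 2.0000)
after link 2: o_2 = (0.0000, 3.0000, 5.0000)
after link 3: o_3 = (5.0000, 3.0000, 6.0000)
after link 4: o_4 = (5.0000, 4.0000, 5.0000)
after link 5: o_5 = (10.0000, 5.0000, 5.0000)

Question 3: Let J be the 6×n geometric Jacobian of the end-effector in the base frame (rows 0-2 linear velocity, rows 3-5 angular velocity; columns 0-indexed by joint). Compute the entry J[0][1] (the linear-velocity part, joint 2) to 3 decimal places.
-2.000

axis z_1 = (0.0000,0.0000,1.0000); lever o_n−o_1 = (10.0000,2.0000,3.0000)
cross product → J_v[:, 1] = (-2.0000,10.0000,0.0000)
J_ω[:, 1] = z_1
entry J[0][1] = -2.0000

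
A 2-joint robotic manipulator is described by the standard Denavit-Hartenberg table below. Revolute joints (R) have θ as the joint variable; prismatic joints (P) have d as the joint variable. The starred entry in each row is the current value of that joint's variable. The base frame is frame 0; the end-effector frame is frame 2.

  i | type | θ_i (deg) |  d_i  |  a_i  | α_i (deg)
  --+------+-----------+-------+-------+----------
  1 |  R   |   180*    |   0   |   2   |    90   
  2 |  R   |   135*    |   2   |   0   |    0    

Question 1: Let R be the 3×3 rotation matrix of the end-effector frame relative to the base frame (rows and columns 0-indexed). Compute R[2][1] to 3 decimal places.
-0.707

End-effector y-axis (col 1 of R) = (0.7071,-0.0000,-0.7071)
R[2][1] = -0.7071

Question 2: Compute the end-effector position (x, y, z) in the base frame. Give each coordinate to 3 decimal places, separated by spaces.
after link 1: o_1 = (-2.0000, 0.0000, 0.0000)
after link 2: o_2 = (-2.0000, 2.0000, 0.0000)

-2.000 2.000 0.000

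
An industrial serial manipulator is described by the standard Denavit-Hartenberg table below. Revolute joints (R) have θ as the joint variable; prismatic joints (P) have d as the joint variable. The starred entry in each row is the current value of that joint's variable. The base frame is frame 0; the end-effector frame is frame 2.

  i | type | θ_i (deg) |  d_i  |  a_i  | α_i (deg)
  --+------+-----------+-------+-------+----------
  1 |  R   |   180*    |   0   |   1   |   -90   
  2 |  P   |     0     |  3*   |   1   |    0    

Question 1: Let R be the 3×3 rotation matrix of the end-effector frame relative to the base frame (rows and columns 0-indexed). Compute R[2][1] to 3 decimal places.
-1.000

End-effector y-axis (col 1 of R) = (-0.0000,-0.0000,-1.0000)
R[2][1] = -1.0000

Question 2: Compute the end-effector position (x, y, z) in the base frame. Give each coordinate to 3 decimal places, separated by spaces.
-2.000 -3.000 0.000

after link 1: o_1 = (-1.0000, 0.0000, 0.0000)
after link 2: o_2 = (-2.0000, -3.0000, 0.0000)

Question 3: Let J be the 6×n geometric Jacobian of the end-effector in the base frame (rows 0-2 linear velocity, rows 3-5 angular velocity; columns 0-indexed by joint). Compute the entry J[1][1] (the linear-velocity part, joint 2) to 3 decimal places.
prismatic axis z_1 = (-0.0000,-1.0000,0.0000)
J_v[:, 1] = z_1; J_ω[:, 1] = (0,0,0)
entry J[1][1] = -1.0000

-1.000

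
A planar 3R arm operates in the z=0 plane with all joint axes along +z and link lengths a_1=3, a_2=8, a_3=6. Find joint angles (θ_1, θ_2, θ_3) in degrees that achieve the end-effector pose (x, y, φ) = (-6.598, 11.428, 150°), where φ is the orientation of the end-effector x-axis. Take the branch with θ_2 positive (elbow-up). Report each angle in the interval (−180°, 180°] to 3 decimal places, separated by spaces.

wrist centre = target − a_3·(cos φ, sin φ) = (-1.4018, 8.4280)
cos θ_2 = (72.9964−3²−8²)/(2·3·8) = -0.0001; θ_2 = 90.0043° (elbow-up)
β = atan2(8.4280,-1.4018) = 99.4437°; ψ = atan2(8.0000,2.9994) = 69.4478°
θ_1 = β − ψ = 29.9959°
θ_3 = φ − θ_1 − θ_2 = 29.9997° (wrapped to (-180°,180°])

29.996 90.004 30.000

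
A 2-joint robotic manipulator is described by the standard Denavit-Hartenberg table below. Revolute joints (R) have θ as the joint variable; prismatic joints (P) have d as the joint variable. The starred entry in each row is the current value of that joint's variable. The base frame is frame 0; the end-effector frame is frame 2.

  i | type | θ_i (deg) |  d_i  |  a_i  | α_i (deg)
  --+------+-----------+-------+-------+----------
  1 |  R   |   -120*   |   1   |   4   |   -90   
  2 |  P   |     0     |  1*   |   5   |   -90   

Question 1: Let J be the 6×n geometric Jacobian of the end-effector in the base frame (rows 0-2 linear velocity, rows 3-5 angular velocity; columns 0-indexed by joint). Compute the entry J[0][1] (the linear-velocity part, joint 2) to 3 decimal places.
prismatic axis z_1 = (0.8660,-0.5000,0.0000)
J_v[:, 1] = z_1; J_ω[:, 1] = (0,0,0)
entry J[0][1] = 0.8660

0.866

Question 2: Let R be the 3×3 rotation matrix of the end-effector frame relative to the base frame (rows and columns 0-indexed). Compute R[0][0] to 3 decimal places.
-0.500

End-effector x-axis (col 0 of R) = (-0.5000,-0.8660,0.0000)
R[0][0] = -0.5000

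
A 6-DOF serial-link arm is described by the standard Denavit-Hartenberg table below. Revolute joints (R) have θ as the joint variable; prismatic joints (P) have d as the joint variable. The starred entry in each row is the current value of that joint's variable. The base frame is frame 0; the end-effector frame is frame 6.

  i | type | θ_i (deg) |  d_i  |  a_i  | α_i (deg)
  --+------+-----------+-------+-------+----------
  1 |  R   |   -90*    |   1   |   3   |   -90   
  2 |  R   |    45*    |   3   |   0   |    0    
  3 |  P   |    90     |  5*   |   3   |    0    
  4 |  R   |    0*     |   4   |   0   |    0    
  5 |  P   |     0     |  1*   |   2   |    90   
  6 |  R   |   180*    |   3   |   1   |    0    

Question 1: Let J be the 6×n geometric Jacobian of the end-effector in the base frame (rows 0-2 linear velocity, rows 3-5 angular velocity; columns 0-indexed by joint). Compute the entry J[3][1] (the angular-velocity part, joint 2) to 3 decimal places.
axis z_1 = (1.0000,0.0000,0.0000); lever o_n−o_1 = (13.0000,0.7071,-4.9497)
cross product → J_v[:, 1] = (-0.0000,4.9497,0.7071)
J_ω[:, 1] = z_1
entry J[3][1] = 1.0000

1.000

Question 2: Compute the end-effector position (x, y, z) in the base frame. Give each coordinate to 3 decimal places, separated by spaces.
13.000 -2.293 -3.950

after link 1: o_1 = (0.0000, -3.0000, 1.0000)
after link 2: o_2 = (3.0000, -3.0000, 1.0000)
after link 3: o_3 = (8.0000, -0.8787, -1.1213)
after link 4: o_4 = (12.0000, -0.8787, -1.1213)
after link 5: o_5 = (13.0000, 0.5355, -2.5355)
after link 6: o_6 = (13.0000, -2.2929, -3.9497)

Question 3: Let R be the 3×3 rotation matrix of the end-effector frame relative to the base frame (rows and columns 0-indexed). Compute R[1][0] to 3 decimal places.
End-effector x-axis (col 0 of R) = (0.0000,-0.7071,0.7071)
R[1][0] = -0.7071

-0.707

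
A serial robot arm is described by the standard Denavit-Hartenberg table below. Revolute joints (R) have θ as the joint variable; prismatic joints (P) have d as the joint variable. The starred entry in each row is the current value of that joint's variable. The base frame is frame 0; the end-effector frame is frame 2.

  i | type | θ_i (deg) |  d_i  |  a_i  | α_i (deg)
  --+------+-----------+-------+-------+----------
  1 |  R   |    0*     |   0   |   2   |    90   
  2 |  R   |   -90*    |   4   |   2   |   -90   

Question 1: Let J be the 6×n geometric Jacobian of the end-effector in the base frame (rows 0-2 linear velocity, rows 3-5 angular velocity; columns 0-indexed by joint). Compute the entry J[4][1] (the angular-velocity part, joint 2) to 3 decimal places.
-1.000

axis z_1 = (0.0000,-1.0000,0.0000); lever o_n−o_1 = (0.0000,-4.0000,-2.0000)
cross product → J_v[:, 1] = (2.0000,0.0000,0.0000)
J_ω[:, 1] = z_1
entry J[4][1] = -1.0000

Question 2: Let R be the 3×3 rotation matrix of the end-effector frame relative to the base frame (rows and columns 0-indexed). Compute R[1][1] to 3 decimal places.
End-effector y-axis (col 1 of R) = (0.0000,1.0000,-0.0000)
R[1][1] = 1.0000

1.000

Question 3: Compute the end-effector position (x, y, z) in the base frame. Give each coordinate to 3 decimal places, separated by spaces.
2.000 -4.000 -2.000

after link 1: o_1 = (2.0000, 0.0000, 0.0000)
after link 2: o_2 = (2.0000, -4.0000, -2.0000)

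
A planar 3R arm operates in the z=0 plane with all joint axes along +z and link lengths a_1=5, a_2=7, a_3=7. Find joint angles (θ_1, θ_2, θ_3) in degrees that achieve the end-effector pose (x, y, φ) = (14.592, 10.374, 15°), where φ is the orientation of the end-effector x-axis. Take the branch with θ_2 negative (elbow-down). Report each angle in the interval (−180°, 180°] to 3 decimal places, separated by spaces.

wrist centre = target − a_3·(cos φ, sin φ) = (7.8305, 8.5623)
cos θ_2 = (134.6294−5²−7²)/(2·5·7) = 0.8661; θ_2 = -29.9875° (elbow-down)
β = atan2(8.5623,7.8305) = 47.5559°; ψ = atan2(-3.4987,11.0629) = -17.5496°
θ_1 = β − ψ = 65.1055°
θ_3 = φ − θ_1 − θ_2 = -20.1181° (wrapped to (-180°,180°])

65.106 -29.987 -20.118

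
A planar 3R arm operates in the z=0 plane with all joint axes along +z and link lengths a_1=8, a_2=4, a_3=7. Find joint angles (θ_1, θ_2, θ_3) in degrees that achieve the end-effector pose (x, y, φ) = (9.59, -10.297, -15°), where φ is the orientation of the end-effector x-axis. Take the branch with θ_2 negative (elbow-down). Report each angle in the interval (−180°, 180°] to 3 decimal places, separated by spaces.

wrist centre = target − a_3·(cos φ, sin φ) = (2.8285, -8.4853)
cos θ_2 = (80.0003−8²−4²)/(2·8·4) = 0.0000; θ_2 = -89.9998° (elbow-down)
β = atan2(-8.4853,2.8285) = -71.5645°; ψ = atan2(-4.0000,8.0000) = -26.5650°
θ_1 = β − ψ = -44.9995°
θ_3 = φ − θ_1 − θ_2 = 119.9992° (wrapped to (-180°,180°])

-44.999 -90.000 119.999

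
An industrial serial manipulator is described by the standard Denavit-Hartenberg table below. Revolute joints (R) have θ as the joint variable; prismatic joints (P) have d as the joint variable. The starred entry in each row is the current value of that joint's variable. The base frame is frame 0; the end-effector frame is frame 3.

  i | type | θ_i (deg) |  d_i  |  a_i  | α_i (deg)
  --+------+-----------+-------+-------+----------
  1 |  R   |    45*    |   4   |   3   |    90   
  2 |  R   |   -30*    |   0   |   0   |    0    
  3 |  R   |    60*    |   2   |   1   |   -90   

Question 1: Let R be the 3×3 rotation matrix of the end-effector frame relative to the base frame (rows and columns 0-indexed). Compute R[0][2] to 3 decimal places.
End-effector z-axis (col 2 of R) = (-0.3536,-0.3536,0.8660)
R[0][2] = -0.3536

-0.354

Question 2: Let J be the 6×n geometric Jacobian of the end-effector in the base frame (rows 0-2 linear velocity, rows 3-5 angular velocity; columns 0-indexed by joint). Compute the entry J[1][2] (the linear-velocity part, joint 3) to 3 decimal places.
-0.354

axis z_2 = (0.7071,-0.7071,0.0000); lever o_n−o_2 = (2.0266,-0.8018,0.5000)
cross product → J_v[:, 2] = (-0.3536,-0.3536,0.8660)
J_ω[:, 2] = z_2
entry J[1][2] = -0.3536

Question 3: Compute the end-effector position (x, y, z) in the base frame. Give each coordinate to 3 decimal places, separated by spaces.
after link 1: o_1 = (2.1213, 2.1213, 4.0000)
after link 2: o_2 = (2.1213, 2.1213, 4.0000)
after link 3: o_3 = (4.1479, 1.3195, 4.5000)

4.148 1.319 4.500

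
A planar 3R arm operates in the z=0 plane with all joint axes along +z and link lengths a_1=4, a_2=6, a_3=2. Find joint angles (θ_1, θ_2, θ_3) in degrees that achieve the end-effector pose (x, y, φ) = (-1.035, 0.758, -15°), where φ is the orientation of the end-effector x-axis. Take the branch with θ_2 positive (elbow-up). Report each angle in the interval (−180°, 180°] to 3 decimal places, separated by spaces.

44.991 150.003 150.005

wrist centre = target − a_3·(cos φ, sin φ) = (-2.9669, 1.2756)
cos θ_2 = (10.4295−4²−6²)/(2·4·6) = -0.8661; θ_2 = 150.0031° (elbow-up)
β = atan2(1.2756,-2.9669) = 156.7341°; ψ = atan2(2.9997,-1.1963) = 111.7426°
θ_1 = β − ψ = 44.9914°
θ_3 = φ − θ_1 − θ_2 = 150.0054° (wrapped to (-180°,180°])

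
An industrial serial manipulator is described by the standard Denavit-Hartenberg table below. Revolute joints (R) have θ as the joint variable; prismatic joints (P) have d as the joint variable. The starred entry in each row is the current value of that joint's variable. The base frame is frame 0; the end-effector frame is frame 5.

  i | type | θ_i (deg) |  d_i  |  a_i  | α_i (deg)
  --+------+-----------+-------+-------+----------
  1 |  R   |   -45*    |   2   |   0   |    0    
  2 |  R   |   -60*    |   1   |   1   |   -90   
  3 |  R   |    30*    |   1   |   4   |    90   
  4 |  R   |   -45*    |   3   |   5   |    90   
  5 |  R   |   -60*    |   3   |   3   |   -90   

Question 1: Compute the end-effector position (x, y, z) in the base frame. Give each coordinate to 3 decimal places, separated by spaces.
after link 1: o_1 = (0.0000, 0.0000, 2.0000)
after link 2: o_2 = (-0.2588, -0.9659, 3.0000)
after link 3: o_3 = (-0.1895, -4.5708, 1.0000)
after link 4: o_4 = (-4.7852, -8.0622, 1.8303)
after link 5: o_5 = (-7.2848, -5.0966, 0.1106)

-7.285 -5.097 0.111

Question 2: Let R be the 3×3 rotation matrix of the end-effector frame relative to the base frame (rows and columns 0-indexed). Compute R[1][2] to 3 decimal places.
End-effector z-axis (col 2 of R) = (-0.7935,-0.5952,0.1268)
R[1][2] = -0.5952

-0.595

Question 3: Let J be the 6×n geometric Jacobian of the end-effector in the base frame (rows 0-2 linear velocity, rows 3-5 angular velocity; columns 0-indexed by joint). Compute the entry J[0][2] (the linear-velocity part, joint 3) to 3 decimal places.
axis z_2 = (0.9659,-0.2588,0.0000); lever o_n−o_2 = (-7.0260,-4.1307,-2.8894)
cross product → J_v[:, 2] = (0.7478,2.7909,-5.8084)
J_ω[:, 2] = z_2
entry J[0][2] = 0.7478

0.748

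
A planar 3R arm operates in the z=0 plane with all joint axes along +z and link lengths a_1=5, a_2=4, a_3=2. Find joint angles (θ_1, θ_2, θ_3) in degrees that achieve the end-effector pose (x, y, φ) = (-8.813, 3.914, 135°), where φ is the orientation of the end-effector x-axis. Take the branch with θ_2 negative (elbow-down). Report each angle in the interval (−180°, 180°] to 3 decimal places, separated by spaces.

-172.332 -60.015 7.347

wrist centre = target − a_3·(cos φ, sin φ) = (-7.3988, 2.4998)
cos θ_2 = (60.9910−5²−4²)/(2·5·4) = 0.4998; θ_2 = -60.0149° (elbow-down)
β = atan2(2.4998,-7.3988) = 161.3317°; ψ = atan2(-3.4646,6.9991) = -26.3359°
θ_1 = β − ψ = 187.6676°
θ_3 = φ − θ_1 − θ_2 = 7.3473° (wrapped to (-180°,180°])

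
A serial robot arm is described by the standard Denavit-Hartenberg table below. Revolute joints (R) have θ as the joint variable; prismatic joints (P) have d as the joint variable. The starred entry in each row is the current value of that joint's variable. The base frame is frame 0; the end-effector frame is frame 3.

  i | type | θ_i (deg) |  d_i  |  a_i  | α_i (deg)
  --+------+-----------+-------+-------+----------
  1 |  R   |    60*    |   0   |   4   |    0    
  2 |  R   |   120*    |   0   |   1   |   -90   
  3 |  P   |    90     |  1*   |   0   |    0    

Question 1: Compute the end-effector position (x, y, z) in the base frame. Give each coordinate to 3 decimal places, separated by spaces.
after link 1: o_1 = (2.0000, 3.4641, 0.0000)
after link 2: o_2 = (1.0000, 3.4641, 0.0000)
after link 3: o_3 = (1.0000, 2.4641, 0.0000)

1.000 2.464 0.000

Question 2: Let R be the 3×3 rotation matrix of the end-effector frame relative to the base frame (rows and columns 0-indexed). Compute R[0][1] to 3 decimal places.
End-effector y-axis (col 1 of R) = (1.0000,-0.0000,-0.0000)
R[0][1] = 1.0000

1.000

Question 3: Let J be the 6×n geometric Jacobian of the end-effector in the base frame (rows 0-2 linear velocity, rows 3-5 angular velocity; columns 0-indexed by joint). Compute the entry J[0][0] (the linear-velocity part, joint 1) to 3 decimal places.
-2.464

axis z_0 = ẑ; lever o_n−o_0 = (1.0000,2.4641,0.0000)
cross product → J_v[:, 0] = (-2.4641,1.0000,0.0000)
J_ω[:, 0] = z_0
entry J[0][0] = -2.4641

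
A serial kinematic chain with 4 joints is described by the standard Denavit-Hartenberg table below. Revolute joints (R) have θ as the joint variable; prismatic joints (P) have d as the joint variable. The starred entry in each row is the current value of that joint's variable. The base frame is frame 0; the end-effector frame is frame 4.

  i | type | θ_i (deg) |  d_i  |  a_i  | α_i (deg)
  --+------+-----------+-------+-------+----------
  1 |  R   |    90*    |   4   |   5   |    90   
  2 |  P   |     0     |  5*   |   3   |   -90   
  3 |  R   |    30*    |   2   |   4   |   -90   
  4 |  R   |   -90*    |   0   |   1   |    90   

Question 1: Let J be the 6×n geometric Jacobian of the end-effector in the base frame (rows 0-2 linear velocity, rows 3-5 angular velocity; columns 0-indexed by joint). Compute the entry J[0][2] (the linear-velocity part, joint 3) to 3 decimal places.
axis z_2 = (0.0000,0.0000,1.0000); lever o_n−o_2 = (-2.0000,3.4641,3.0000)
cross product → J_v[:, 2] = (-3.4641,-2.0000,0.0000)
J_ω[:, 2] = z_2
entry J[0][2] = -3.4641

-3.464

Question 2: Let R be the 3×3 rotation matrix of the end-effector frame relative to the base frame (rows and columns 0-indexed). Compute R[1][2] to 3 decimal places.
End-effector z-axis (col 2 of R) = (0.5000,-0.8660,0.0000)
R[1][2] = -0.8660

-0.866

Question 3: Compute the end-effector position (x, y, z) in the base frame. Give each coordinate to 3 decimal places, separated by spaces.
3.000 11.464 7.000

after link 1: o_1 = (0.0000, 5.0000, 4.0000)
after link 2: o_2 = (5.0000, 8.0000, 4.0000)
after link 3: o_3 = (3.0000, 11.4641, 6.0000)
after link 4: o_4 = (3.0000, 11.4641, 7.0000)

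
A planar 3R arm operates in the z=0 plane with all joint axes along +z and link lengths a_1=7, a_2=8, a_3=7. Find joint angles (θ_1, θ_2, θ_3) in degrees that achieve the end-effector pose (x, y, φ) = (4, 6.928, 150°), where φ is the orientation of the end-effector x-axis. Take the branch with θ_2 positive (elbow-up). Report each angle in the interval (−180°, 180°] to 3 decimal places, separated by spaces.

wrist centre = target − a_3·(cos φ, sin φ) = (10.0622, 3.4280)
cos θ_2 = (112.9986−7²−8²)/(2·7·8) = -0.0000; θ_2 = 90.0007° (elbow-up)
β = atan2(3.4280,10.0622) = 18.8130°; ψ = atan2(8.0000,6.9999) = 48.8145°
θ_1 = β − ψ = -30.0014°
θ_3 = φ − θ_1 − θ_2 = 90.0007° (wrapped to (-180°,180°])

-30.001 90.001 90.001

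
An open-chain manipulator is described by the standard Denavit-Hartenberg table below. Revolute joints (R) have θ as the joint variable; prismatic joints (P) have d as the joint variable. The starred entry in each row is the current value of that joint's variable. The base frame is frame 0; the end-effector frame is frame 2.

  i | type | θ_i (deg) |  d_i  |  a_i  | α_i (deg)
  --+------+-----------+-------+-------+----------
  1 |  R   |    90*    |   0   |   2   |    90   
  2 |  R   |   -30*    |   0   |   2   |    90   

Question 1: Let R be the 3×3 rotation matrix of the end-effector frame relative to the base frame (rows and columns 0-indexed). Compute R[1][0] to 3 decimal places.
0.866

End-effector x-axis (col 0 of R) = (0.0000,0.8660,-0.5000)
R[1][0] = 0.8660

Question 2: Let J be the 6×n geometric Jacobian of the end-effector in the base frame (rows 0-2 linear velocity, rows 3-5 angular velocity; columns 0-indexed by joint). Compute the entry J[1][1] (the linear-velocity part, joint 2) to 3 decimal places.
1.000

axis z_1 = (1.0000,-0.0000,0.0000); lever o_n−o_1 = (0.0000,1.7321,-1.0000)
cross product → J_v[:, 1] = (-0.0000,1.0000,1.7321)
J_ω[:, 1] = z_1
entry J[1][1] = 1.0000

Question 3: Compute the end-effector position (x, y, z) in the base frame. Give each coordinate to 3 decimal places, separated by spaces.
0.000 3.732 -1.000

after link 1: o_1 = (0.0000, 2.0000, 0.0000)
after link 2: o_2 = (0.0000, 3.7321, -1.0000)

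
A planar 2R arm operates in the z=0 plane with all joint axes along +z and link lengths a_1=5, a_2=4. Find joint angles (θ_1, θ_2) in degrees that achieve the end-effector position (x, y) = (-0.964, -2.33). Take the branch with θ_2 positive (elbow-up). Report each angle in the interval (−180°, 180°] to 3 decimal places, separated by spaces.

cos θ_2 = (6.3582−5²−4²)/(2·5·4) = -0.8660; θ_2 = 150.0023° (elbow-up)
β = atan2(-2.3300,-0.9640) = -112.4765°; ψ = atan2(1.9999,1.5358) = 52.4771°
θ_1 = β − ψ = -164.9536°

-164.954 150.002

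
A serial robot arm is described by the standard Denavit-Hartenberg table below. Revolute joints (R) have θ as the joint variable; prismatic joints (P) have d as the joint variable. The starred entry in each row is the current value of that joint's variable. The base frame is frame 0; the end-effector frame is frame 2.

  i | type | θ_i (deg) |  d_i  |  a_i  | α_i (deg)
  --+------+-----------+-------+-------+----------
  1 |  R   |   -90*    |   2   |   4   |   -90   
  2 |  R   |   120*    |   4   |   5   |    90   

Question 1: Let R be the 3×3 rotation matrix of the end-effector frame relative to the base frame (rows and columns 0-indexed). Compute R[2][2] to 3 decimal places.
End-effector z-axis (col 2 of R) = (0.0000,-0.8660,-0.5000)
R[2][2] = -0.5000

-0.500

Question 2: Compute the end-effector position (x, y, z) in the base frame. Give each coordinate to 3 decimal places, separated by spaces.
4.000 -1.500 -2.330

after link 1: o_1 = (0.0000, -4.0000, 2.0000)
after link 2: o_2 = (4.0000, -1.5000, -2.3301)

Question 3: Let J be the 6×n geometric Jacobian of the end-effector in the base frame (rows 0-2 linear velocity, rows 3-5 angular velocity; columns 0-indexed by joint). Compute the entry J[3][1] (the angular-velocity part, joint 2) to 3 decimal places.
1.000

axis z_1 = (1.0000,0.0000,0.0000); lever o_n−o_1 = (4.0000,2.5000,-4.3301)
cross product → J_v[:, 1] = (-0.0000,4.3301,2.5000)
J_ω[:, 1] = z_1
entry J[3][1] = 1.0000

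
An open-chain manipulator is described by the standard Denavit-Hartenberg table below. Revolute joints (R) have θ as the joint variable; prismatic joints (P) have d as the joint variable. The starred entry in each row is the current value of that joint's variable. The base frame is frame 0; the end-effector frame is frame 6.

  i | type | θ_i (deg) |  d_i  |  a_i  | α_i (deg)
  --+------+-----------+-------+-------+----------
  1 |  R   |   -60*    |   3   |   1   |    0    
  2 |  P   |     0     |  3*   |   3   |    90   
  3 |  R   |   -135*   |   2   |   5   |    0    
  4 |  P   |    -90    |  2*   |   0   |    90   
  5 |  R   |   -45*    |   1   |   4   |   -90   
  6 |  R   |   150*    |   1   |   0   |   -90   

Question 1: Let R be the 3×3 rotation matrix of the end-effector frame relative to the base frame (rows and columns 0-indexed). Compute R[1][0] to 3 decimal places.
-0.375

End-effector x-axis (col 0 of R) = (-0.4906,-0.3750,-0.7866)
R[1][0] = -0.3750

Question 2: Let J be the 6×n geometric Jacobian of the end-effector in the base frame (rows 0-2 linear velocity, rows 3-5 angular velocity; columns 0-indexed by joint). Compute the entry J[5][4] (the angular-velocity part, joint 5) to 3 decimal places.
axis z_4 = (0.3536,-0.6124,0.7071); lever o_n−o_4 = (0.9407,2.6134,3.2071)
cross product → J_v[:, 4] = (-3.8119,-0.4687,1.5000)
J_ω[:, 4] = z_4
entry J[5][4] = 0.7071

0.707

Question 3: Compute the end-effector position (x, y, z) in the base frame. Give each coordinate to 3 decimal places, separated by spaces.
-2.291 0.211 5.672

after link 1: o_1 = (0.5000, -0.8660, 3.0000)
after link 2: o_2 = (2.0000, -3.4641, 6.0000)
after link 3: o_3 = (-1.4998, -1.4022, 2.4645)
after link 4: o_4 = (-3.2319, -2.4022, 2.4645)
after link 5: o_5 = (-1.4288, 0.1317, 5.1716)
after link 6: o_6 = (-2.2912, 0.2111, 5.6716)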